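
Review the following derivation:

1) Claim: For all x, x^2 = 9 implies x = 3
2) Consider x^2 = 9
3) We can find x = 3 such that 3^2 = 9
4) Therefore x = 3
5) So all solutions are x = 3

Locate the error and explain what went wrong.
Step 4: Therefore x = 3

Step 4 incorrectly concludes that x = 3 is the only solution. The proof shows that x = 3 is A solution (existence), but does not show it is the ONLY solution (uniqueness). In fact, x = -3 is also a solution since (-3)^2 = 9. Finding one solution doesn't prove there are no others.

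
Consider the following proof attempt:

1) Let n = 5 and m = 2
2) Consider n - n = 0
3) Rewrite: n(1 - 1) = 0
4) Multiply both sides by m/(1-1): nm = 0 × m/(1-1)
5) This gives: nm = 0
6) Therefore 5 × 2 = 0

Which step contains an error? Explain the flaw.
Step 4: Multiply both sides by m/(1-1): nm = 0 × m/(1-1)

Step 4 multiplies both sides by m/(1-1). However, 1-1 = 0, so this is multiplication by m/0, which is undefined. We cannot multiply by an undefined expression.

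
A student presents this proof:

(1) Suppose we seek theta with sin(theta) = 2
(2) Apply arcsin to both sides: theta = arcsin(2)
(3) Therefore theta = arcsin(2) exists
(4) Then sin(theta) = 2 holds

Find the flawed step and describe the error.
Step 2: Apply arcsin to both sides: theta = arcsin(2)

Step 2 applies arcsin to 2. However, arcsin(x) is only defined for x in [-1, 1] because sin(theta) can only produce values in that range. Since |2| > 1, arcsin(2) is undefined. There is no angle whose sine equals 2.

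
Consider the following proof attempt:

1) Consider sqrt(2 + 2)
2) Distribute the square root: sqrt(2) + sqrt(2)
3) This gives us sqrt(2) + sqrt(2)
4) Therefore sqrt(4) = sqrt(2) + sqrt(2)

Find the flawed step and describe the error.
Step 2: Distribute the square root: sqrt(2) + sqrt(2)

Step 2 incorrectly 'distributes' the square root over addition. The square root function does not distribute: sqrt(a + b) ≠ sqrt(a) + sqrt(b). In fact, sqrt(2 + 2) = sqrt(4) ≈ 2.0000, while sqrt(2) + sqrt(2) ≈ 2.8284.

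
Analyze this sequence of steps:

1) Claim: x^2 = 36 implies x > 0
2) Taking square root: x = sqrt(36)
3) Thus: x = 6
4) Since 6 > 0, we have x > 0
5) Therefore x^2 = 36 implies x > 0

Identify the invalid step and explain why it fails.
Step 2: Taking square root: x = sqrt(36)

Step 2 takes the square root and assumes the positive root only. The equation x^2 = 36 actually has two solutions: x = 6 and x = -6. The proof silently assumes x > 0 without justification, then uses this assumption to conclude x > 0, which is circular. The counterexample x = -6 shows the claim is false.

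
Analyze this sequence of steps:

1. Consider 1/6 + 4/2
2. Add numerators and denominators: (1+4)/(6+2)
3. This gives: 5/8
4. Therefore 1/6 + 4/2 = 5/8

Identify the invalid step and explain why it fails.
Step 2: Add numerators and denominators: (1+4)/(6+2)

Step 2 incorrectly adds fractions by separately adding numerators and denominators. This is wrong. The correct method requires a common denominator: 1/6 + 4/2 = (1×2 + 4×6)/(6×2) = 26/12 = 13/6. The method used gives 5/8, which is different.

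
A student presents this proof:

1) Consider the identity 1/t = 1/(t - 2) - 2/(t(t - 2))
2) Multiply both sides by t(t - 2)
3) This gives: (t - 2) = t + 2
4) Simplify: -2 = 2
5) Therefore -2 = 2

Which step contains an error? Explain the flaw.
Step 3: This gives: (t - 2) = t + 2

Step 3 makes a sign error when clearing denominators. Multiplying -2/(t(t - 2)) by t(t - 2) gives -2, not +2. The correct result is (t - 2) = t - 2, which is trivially true, not (t - 2) = t + 2. (Step 1 is a valid identity: 1/(t - 2) - 2/(t(t - 2)) = (t - 2)/(t(t - 2)) = 1/t.)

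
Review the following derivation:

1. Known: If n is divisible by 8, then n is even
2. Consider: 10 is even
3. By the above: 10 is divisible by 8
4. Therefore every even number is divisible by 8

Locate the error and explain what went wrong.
Step 3: By the above: 10 is divisible by 8

Step 3 commits the fallacy of affirming the consequent. The known fact 'divisible by 8 → even' does NOT imply 'even → divisible by 8'. That would be the converse, which is false. For example, 10 is even but 10 ÷ 8 = 1.25, which is not an integer.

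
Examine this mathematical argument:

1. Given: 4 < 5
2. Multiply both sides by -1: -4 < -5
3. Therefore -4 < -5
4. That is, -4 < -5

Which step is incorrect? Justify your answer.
Step 2: Multiply both sides by -1: -4 < -5

Step 2 multiplies both sides by -1 but fails to reverse the inequality sign. When multiplying (or dividing) an inequality by a negative number, the direction must be reversed. Since 4 < 5, we should get -4 > -5, i.e., -4 > -5.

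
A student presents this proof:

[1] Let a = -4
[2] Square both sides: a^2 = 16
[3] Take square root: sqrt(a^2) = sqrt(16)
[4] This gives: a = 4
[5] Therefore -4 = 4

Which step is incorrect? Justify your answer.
Step 4: This gives: a = 4

Step 4 incorrectly states that sqrt(a^2) = a. The correct identity is sqrt(a^2) = |a|. Since a = -4 < 0, we have sqrt(a^2) = |-4| = 4, not a = -4.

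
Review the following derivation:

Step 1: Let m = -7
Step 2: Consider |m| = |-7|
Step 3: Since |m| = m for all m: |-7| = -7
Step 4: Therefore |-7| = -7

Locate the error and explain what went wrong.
Step 3: Since |m| = m for all m: |-7| = -7

Step 3 incorrectly states that |m| = m for all m. The correct definition is |m| = m when m >= 0, and |m| = -m when m < 0. Since -7 < 0, we have |-7| = -(-7) = 7, not -7.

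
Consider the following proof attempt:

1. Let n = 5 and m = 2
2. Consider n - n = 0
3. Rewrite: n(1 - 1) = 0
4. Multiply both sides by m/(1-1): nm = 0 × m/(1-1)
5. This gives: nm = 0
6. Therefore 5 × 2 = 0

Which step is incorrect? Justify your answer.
Step 4: Multiply both sides by m/(1-1): nm = 0 × m/(1-1)

Step 4 multiplies both sides by m/(1-1). However, 1-1 = 0, so this is multiplication by m/0, which is undefined. We cannot multiply by an undefined expression.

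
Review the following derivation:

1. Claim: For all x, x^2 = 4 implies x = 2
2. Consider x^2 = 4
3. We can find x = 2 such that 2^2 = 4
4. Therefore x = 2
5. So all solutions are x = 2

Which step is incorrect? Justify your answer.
Step 4: Therefore x = 2

Step 4 incorrectly concludes that x = 2 is the only solution. The proof shows that x = 2 is A solution (existence), but does not show it is the ONLY solution (uniqueness). In fact, x = -2 is also a solution since (-2)^2 = 4. Finding one solution doesn't prove there are no others.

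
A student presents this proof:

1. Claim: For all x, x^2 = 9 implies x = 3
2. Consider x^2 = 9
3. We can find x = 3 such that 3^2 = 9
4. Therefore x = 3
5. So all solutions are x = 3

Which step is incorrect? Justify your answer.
Step 4: Therefore x = 3

Step 4 incorrectly concludes that x = 3 is the only solution. The proof shows that x = 3 is A solution (existence), but does not show it is the ONLY solution (uniqueness). In fact, x = -3 is also a solution since (-3)^2 = 9. Finding one solution doesn't prove there are no others.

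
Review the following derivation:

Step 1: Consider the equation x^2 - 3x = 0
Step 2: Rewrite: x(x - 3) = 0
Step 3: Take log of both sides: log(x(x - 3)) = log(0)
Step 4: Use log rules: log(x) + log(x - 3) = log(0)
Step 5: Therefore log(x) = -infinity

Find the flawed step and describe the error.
Step 3: Take log of both sides: log(x(x - 3)) = log(0)

Step 3 takes the logarithm of both sides, resulting in log(0) on the right side. The logarithm is only defined for positive numbers; log(0) is undefined (approaches negative infinity). This operation is invalid.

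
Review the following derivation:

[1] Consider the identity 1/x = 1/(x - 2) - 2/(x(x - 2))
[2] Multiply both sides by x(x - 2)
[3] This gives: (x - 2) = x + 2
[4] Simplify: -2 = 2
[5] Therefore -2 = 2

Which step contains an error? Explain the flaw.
Step 3: This gives: (x - 2) = x + 2

Step 3 makes a sign error when clearing denominators. Multiplying -2/(x(x - 2)) by x(x - 2) gives -2, not +2. The correct result is (x - 2) = x - 2, which is trivially true, not (x - 2) = x + 2. (Step 1 is a valid identity: 1/(x - 2) - 2/(x(x - 2)) = (x - 2)/(x(x - 2)) = 1/x.)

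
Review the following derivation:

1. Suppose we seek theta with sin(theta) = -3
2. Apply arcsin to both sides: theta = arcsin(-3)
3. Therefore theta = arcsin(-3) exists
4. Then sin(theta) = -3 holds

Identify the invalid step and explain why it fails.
Step 2: Apply arcsin to both sides: theta = arcsin(-3)

Step 2 applies arcsin to -3. However, arcsin(x) is only defined for x in [-1, 1] because sin(theta) can only produce values in that range. Since |-3| > 1, arcsin(-3) is undefined. There is no angle whose sine equals -3.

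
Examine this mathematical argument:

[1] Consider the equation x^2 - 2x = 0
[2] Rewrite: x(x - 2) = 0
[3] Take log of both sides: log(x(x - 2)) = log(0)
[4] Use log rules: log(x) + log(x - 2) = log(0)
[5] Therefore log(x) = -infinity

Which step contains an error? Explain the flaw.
Step 3: Take log of both sides: log(x(x - 2)) = log(0)

Step 3 takes the logarithm of both sides, resulting in log(0) on the right side. The logarithm is only defined for positive numbers; log(0) is undefined (approaches negative infinity). This operation is invalid.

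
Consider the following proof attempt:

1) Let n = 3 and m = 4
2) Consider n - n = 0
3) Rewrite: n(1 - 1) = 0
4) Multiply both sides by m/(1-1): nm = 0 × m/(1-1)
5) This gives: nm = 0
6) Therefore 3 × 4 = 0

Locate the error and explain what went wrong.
Step 4: Multiply both sides by m/(1-1): nm = 0 × m/(1-1)

Step 4 multiplies both sides by m/(1-1). However, 1-1 = 0, so this is multiplication by m/0, which is undefined. We cannot multiply by an undefined expression.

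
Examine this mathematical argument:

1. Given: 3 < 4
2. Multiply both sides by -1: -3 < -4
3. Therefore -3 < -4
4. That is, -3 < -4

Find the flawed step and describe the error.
Step 2: Multiply both sides by -1: -3 < -4

Step 2 multiplies both sides by -1 but fails to reverse the inequality sign. When multiplying (or dividing) an inequality by a negative number, the direction must be reversed. Since 3 < 4, we should get -3 > -4, i.e., -3 > -4.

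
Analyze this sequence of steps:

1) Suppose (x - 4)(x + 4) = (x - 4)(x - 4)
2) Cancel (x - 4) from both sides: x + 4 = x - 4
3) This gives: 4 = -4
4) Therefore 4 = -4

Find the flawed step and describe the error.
Step 2: Cancel (x - 4) from both sides: x + 4 = x - 4

Step 2 cancels (x - 4) from both sides. This is only valid if (x - 4) ≠ 0, i.e., x ≠ 4. When x = 4, both sides equal zero regardless of the other factors. The correct approach requires considering x = 4 as a separate case.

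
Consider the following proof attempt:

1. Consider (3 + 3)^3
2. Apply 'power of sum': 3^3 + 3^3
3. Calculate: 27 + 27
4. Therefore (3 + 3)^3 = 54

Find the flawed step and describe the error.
Step 2: Apply 'power of sum': 3^3 + 3^3

Step 2 incorrectly applies a non-existent rule '(a+b)^n = a^n + b^n'. This is false in general. The correct expansion uses the binomial theorem. The actual value is (3 + 3)^3 = 6^3 = 216, not 54.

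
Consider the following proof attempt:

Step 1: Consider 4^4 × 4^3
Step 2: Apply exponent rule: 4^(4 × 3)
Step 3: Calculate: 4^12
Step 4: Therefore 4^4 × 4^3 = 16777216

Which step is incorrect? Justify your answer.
Step 2: Apply exponent rule: 4^(4 × 3)

Step 2 incorrectly states that a^b × a^c = a^(b×c). The correct rule is a^b × a^c = a^(b+c). The actual value is 4^4 × 4^3 = 4^7 = 16384, not 4^12 = 16777216.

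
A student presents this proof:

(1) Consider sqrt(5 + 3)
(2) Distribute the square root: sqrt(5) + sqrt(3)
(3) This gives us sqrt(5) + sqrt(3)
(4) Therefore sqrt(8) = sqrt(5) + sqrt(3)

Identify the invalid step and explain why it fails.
Step 2: Distribute the square root: sqrt(5) + sqrt(3)

Step 2 incorrectly 'distributes' the square root over addition. The square root function does not distribute: sqrt(a + b) ≠ sqrt(a) + sqrt(b). In fact, sqrt(5 + 3) = sqrt(8) ≈ 2.8284, while sqrt(5) + sqrt(3) ≈ 3.9681.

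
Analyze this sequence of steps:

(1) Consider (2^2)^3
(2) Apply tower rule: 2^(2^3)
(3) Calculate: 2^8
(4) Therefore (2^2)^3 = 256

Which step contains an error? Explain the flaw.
Step 2: Apply tower rule: 2^(2^3)

Step 2 incorrectly states that (a^b)^c = a^(b^c). The correct rule is (a^b)^c = a^(b×c). The actual value is (2^2)^3 = 2^6 = 64, not 2^8 = 256.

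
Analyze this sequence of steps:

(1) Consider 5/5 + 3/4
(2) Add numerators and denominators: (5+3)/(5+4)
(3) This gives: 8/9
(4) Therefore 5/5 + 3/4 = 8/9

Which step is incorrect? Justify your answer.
Step 2: Add numerators and denominators: (5+3)/(5+4)

Step 2 incorrectly adds fractions by separately adding numerators and denominators. This is wrong. The correct method requires a common denominator: 5/5 + 3/4 = (5×4 + 3×5)/(5×4) = 35/20 = 7/4. The method used gives 8/9, which is different.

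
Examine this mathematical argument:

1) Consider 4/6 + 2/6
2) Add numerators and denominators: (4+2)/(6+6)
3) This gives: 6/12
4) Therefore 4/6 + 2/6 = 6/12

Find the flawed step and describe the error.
Step 2: Add numerators and denominators: (4+2)/(6+6)

Step 2 incorrectly adds fractions by separately adding numerators and denominators. This is wrong. The correct method requires a common denominator: 4/6 + 2/6 = (4×6 + 2×6)/(6×6) = 36/36 = 1. The method used gives 6/12, which is different.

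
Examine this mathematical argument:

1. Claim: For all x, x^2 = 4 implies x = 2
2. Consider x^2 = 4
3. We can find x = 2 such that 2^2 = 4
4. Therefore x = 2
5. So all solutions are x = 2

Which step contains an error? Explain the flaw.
Step 4: Therefore x = 2

Step 4 incorrectly concludes that x = 2 is the only solution. The proof shows that x = 2 is A solution (existence), but does not show it is the ONLY solution (uniqueness). In fact, x = -2 is also a solution since (-2)^2 = 4. Finding one solution doesn't prove there are no others.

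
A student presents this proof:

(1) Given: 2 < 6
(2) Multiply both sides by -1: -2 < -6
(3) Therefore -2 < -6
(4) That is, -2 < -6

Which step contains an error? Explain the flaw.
Step 2: Multiply both sides by -1: -2 < -6

Step 2 multiplies both sides by -1 but fails to reverse the inequality sign. When multiplying (or dividing) an inequality by a negative number, the direction must be reversed. Since 2 < 6, we should get -2 > -6, i.e., -2 > -6.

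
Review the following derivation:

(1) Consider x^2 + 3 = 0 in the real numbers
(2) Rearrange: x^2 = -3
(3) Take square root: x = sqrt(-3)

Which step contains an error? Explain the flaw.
Step 3: Take square root: x = sqrt(-3)

Step 3 takes the square root of -3, which is negative. In the real number system, the square root of a negative number is undefined. The equation x^2 + 3 = 0 has no real solutions. Square roots of negative numbers only exist in the complex numbers.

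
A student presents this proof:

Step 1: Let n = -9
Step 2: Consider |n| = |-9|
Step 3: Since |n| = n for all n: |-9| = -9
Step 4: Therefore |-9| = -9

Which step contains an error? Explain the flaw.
Step 3: Since |n| = n for all n: |-9| = -9

Step 3 incorrectly states that |n| = n for all n. The correct definition is |n| = n when n >= 0, and |n| = -n when n < 0. Since -9 < 0, we have |-9| = -(-9) = 9, not -9.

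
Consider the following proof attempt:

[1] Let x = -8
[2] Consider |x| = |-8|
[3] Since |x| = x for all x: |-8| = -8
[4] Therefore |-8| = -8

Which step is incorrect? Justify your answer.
Step 3: Since |x| = x for all x: |-8| = -8

Step 3 incorrectly states that |x| = x for all x. The correct definition is |x| = x when x >= 0, and |x| = -x when x < 0. Since -8 < 0, we have |-8| = -(-8) = 8, not -8.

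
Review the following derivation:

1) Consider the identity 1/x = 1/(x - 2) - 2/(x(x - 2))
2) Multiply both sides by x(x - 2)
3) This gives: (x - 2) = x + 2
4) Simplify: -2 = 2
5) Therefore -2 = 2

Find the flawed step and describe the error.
Step 3: This gives: (x - 2) = x + 2

Step 3 makes a sign error when clearing denominators. Multiplying -2/(x(x - 2)) by x(x - 2) gives -2, not +2. The correct result is (x - 2) = x - 2, which is trivially true, not (x - 2) = x + 2. (Step 1 is a valid identity: 1/(x - 2) - 2/(x(x - 2)) = (x - 2)/(x(x - 2)) = 1/x.)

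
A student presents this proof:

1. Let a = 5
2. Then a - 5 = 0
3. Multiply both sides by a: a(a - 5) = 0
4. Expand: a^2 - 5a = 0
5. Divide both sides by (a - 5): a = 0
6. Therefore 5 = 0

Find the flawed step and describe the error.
Step 5: Divide both sides by (a - 5): a = 0

Step 5 divides both sides by (a - 5). However, since a = 5, we have (a - 5) = 0. Division by zero is undefined, making this step invalid.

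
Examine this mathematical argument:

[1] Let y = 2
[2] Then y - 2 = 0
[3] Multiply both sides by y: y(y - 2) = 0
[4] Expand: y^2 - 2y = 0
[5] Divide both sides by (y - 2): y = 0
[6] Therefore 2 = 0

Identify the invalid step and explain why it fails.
Step 5: Divide both sides by (y - 2): y = 0

Step 5 divides both sides by (y - 2). However, since y = 2, we have (y - 2) = 0. Division by zero is undefined, making this step invalid.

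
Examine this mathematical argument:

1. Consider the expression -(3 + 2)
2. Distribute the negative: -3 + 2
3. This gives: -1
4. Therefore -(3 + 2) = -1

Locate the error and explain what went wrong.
Step 2: Distribute the negative: -3 + 2

Step 2 incorrectly distributes the negative sign. The correct distribution is -(3 + 2) = -3 - 2 = -5. The negative must be applied to both terms, not just the first. The error treats -(3 + 2) as -3 + 2, which equals -1 instead of -5.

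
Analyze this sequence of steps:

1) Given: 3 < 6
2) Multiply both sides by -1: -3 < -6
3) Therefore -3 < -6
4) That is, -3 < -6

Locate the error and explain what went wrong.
Step 2: Multiply both sides by -1: -3 < -6

Step 2 multiplies both sides by -1 but fails to reverse the inequality sign. When multiplying (or dividing) an inequality by a negative number, the direction must be reversed. Since 3 < 6, we should get -3 > -6, i.e., -3 > -6.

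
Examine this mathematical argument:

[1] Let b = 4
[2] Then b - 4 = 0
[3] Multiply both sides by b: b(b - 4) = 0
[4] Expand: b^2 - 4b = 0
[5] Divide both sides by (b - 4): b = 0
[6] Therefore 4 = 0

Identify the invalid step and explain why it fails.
Step 5: Divide both sides by (b - 4): b = 0

Step 5 divides both sides by (b - 4). However, since b = 4, we have (b - 4) = 0. Division by zero is undefined, making this step invalid.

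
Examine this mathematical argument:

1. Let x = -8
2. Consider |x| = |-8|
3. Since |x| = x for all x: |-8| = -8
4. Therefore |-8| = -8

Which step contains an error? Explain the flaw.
Step 3: Since |x| = x for all x: |-8| = -8

Step 3 incorrectly states that |x| = x for all x. The correct definition is |x| = x when x >= 0, and |x| = -x when x < 0. Since -8 < 0, we have |-8| = -(-8) = 8, not -8.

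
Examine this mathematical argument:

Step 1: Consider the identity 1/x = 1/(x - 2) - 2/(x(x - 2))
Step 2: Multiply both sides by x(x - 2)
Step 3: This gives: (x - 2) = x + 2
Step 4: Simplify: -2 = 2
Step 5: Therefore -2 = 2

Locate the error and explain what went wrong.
Step 3: This gives: (x - 2) = x + 2

Step 3 makes a sign error when clearing denominators. Multiplying -2/(x(x - 2)) by x(x - 2) gives -2, not +2. The correct result is (x - 2) = x - 2, which is trivially true, not (x - 2) = x + 2. (Step 1 is a valid identity: 1/(x - 2) - 2/(x(x - 2)) = (x - 2)/(x(x - 2)) = 1/x.)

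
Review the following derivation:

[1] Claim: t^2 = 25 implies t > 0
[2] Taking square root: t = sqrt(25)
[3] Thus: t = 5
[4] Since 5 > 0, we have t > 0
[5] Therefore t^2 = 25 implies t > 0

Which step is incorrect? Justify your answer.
Step 2: Taking square root: t = sqrt(25)

Step 2 takes the square root and assumes the positive root only. The equation t^2 = 25 actually has two solutions: t = 5 and t = -5. The proof silently assumes t > 0 without justification, then uses this assumption to conclude t > 0, which is circular. The counterexample t = -5 shows the claim is false.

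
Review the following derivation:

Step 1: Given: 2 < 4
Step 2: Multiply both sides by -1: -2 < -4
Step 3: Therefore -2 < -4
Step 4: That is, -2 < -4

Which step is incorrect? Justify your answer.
Step 2: Multiply both sides by -1: -2 < -4

Step 2 multiplies both sides by -1 but fails to reverse the inequality sign. When multiplying (or dividing) an inequality by a negative number, the direction must be reversed. Since 2 < 4, we should get -2 > -4, i.e., -2 > -4.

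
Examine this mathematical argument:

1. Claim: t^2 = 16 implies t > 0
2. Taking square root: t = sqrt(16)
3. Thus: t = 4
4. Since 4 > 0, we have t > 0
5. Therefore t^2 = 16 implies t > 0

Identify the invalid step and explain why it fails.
Step 2: Taking square root: t = sqrt(16)

Step 2 takes the square root and assumes the positive root only. The equation t^2 = 16 actually has two solutions: t = 4 and t = -4. The proof silently assumes t > 0 without justification, then uses this assumption to conclude t > 0, which is circular. The counterexample t = -4 shows the claim is false.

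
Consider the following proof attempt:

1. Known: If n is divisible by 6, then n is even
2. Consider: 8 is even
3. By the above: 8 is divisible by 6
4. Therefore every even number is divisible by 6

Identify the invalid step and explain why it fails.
Step 3: By the above: 8 is divisible by 6

Step 3 commits the fallacy of affirming the consequent. The known fact 'divisible by 6 → even' does NOT imply 'even → divisible by 6'. That would be the converse, which is false. For example, 8 is even but 8 ÷ 6 = 1.33, which is not an integer.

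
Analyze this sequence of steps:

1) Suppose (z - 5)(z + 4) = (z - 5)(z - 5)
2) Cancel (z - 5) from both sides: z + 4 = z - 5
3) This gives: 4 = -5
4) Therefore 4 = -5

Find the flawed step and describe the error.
Step 2: Cancel (z - 5) from both sides: z + 4 = z - 5

Step 2 cancels (z - 5) from both sides. This is only valid if (z - 5) ≠ 0, i.e., z ≠ 5. When z = 5, both sides equal zero regardless of the other factors. The correct approach requires considering z = 5 as a separate case.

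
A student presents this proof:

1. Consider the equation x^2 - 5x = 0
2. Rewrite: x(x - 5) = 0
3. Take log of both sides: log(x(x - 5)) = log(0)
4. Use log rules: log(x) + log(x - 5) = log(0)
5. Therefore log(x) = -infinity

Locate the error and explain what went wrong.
Step 3: Take log of both sides: log(x(x - 5)) = log(0)

Step 3 takes the logarithm of both sides, resulting in log(0) on the right side. The logarithm is only defined for positive numbers; log(0) is undefined (approaches negative infinity). This operation is invalid.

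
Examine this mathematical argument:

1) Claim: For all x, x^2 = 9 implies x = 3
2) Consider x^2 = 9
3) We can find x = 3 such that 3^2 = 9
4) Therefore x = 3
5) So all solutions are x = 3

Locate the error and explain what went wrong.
Step 4: Therefore x = 3

Step 4 incorrectly concludes that x = 3 is the only solution. The proof shows that x = 3 is A solution (existence), but does not show it is the ONLY solution (uniqueness). In fact, x = -3 is also a solution since (-3)^2 = 9. Finding one solution doesn't prove there are no others.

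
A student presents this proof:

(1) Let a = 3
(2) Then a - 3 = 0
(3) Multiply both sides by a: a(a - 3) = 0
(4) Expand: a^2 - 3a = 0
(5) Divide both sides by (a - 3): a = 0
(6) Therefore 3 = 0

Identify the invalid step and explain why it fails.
Step 5: Divide both sides by (a - 3): a = 0

Step 5 divides both sides by (a - 3). However, since a = 3, we have (a - 3) = 0. Division by zero is undefined, making this step invalid.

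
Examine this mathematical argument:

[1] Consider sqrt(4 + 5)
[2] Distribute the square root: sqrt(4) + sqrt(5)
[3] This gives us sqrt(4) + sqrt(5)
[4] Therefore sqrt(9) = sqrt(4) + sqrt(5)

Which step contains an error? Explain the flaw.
Step 2: Distribute the square root: sqrt(4) + sqrt(5)

Step 2 incorrectly 'distributes' the square root over addition. The square root function does not distribute: sqrt(a + b) ≠ sqrt(a) + sqrt(b). In fact, sqrt(4 + 5) = sqrt(9) ≈ 3.0000, while sqrt(4) + sqrt(5) ≈ 4.2361.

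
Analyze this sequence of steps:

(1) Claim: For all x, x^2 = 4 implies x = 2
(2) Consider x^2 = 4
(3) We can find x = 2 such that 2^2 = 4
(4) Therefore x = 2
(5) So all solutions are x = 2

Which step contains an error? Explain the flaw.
Step 4: Therefore x = 2

Step 4 incorrectly concludes that x = 2 is the only solution. The proof shows that x = 2 is A solution (existence), but does not show it is the ONLY solution (uniqueness). In fact, x = -2 is also a solution since (-2)^2 = 4. Finding one solution doesn't prove there are no others.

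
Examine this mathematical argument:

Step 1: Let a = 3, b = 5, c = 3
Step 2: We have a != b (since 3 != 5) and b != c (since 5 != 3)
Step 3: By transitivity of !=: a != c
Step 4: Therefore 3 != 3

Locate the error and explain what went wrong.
Step 3: By transitivity of !=: a != c

Step 3 incorrectly applies transitivity to the '!=' relation. Transitivity states: if a R b and b R c, then a R c. However, '!=' is not transitive. Counterexample: 3 != 5 and 5 != 3, but 3 = 3 (both equal 3). Transitivity holds for relations like <, <=, =, but not for !=.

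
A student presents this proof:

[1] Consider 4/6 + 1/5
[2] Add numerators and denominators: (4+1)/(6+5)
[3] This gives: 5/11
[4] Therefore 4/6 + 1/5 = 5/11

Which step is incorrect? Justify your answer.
Step 2: Add numerators and denominators: (4+1)/(6+5)

Step 2 incorrectly adds fractions by separately adding numerators and denominators. This is wrong. The correct method requires a common denominator: 4/6 + 1/5 = (4×5 + 1×6)/(6×5) = 26/30 = 13/15. The method used gives 5/11, which is different.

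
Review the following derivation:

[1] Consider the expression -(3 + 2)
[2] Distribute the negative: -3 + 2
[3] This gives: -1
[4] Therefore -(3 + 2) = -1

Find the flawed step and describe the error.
Step 2: Distribute the negative: -3 + 2

Step 2 incorrectly distributes the negative sign. The correct distribution is -(3 + 2) = -3 - 2 = -5. The negative must be applied to both terms, not just the first. The error treats -(3 + 2) as -3 + 2, which equals -1 instead of -5.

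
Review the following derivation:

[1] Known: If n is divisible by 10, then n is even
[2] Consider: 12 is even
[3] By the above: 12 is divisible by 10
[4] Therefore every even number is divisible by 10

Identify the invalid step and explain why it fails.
Step 3: By the above: 12 is divisible by 10

Step 3 commits the fallacy of affirming the consequent. The known fact 'divisible by 10 → even' does NOT imply 'even → divisible by 10'. That would be the converse, which is false. For example, 12 is even but 12 ÷ 10 = 1.20, which is not an integer.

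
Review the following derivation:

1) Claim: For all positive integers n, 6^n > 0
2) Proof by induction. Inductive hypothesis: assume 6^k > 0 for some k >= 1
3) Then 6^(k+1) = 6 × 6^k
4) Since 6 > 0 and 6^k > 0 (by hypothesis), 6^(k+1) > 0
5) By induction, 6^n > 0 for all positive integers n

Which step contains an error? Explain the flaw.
Step 5: By induction, 6^n > 0 for all positive integers n

Step 5 concludes the proof by induction, but no base case was ever established. A valid induction proof requires: (1) a base case proving 6^1 > 0, and (2) an inductive step showing IF 6^k > 0 THEN 6^(k+1) > 0. Steps 2-4 correctly establish the inductive step, but without the base case the conclusion in step 5 does not follow.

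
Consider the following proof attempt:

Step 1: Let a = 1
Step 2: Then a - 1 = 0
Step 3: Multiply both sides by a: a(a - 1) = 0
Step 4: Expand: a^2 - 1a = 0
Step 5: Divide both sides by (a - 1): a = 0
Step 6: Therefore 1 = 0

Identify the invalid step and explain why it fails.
Step 5: Divide both sides by (a - 1): a = 0

Step 5 divides both sides by (a - 1). However, since a = 1, we have (a - 1) = 0. Division by zero is undefined, making this step invalid.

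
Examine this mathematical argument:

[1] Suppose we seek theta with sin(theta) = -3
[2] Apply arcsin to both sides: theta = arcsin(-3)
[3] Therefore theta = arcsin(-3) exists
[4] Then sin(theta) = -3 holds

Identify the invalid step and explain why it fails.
Step 2: Apply arcsin to both sides: theta = arcsin(-3)

Step 2 applies arcsin to -3. However, arcsin(x) is only defined for x in [-1, 1] because sin(theta) can only produce values in that range. Since |-3| > 1, arcsin(-3) is undefined. There is no angle whose sine equals -3.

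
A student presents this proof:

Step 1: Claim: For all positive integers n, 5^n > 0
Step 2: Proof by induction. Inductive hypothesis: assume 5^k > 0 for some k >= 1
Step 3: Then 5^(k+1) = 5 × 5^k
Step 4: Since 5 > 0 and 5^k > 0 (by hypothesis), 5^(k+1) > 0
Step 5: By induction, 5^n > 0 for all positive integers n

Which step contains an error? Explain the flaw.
Step 5: By induction, 5^n > 0 for all positive integers n

Step 5 concludes the proof by induction, but no base case was ever established. A valid induction proof requires: (1) a base case proving 5^1 > 0, and (2) an inductive step showing IF 5^k > 0 THEN 5^(k+1) > 0. Steps 2-4 correctly establish the inductive step, but without the base case the conclusion in step 5 does not follow.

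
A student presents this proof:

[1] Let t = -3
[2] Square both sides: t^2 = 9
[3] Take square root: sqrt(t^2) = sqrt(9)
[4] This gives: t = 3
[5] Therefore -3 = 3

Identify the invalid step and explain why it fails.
Step 4: This gives: t = 3

Step 4 incorrectly states that sqrt(t^2) = t. The correct identity is sqrt(t^2) = |t|. Since t = -3 < 0, we have sqrt(t^2) = |-3| = 3, not t = -3.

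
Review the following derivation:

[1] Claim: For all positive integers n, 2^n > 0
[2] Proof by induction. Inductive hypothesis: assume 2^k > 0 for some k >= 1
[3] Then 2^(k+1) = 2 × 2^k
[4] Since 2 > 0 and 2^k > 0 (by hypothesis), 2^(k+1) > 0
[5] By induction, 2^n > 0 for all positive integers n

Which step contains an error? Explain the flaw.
Step 5: By induction, 2^n > 0 for all positive integers n

Step 5 concludes the proof by induction, but no base case was ever established. A valid induction proof requires: (1) a base case proving 2^1 > 0, and (2) an inductive step showing IF 2^k > 0 THEN 2^(k+1) > 0. Steps 2-4 correctly establish the inductive step, but without the base case the conclusion in step 5 does not follow.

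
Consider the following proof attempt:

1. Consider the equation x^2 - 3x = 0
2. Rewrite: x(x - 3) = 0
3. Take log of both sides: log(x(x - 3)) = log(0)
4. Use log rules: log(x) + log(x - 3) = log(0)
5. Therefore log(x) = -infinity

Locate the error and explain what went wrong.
Step 3: Take log of both sides: log(x(x - 3)) = log(0)

Step 3 takes the logarithm of both sides, resulting in log(0) on the right side. The logarithm is only defined for positive numbers; log(0) is undefined (approaches negative infinity). This operation is invalid.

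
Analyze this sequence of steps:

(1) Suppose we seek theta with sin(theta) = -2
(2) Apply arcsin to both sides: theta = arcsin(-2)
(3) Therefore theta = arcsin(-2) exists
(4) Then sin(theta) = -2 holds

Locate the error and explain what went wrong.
Step 2: Apply arcsin to both sides: theta = arcsin(-2)

Step 2 applies arcsin to -2. However, arcsin(x) is only defined for x in [-1, 1] because sin(theta) can only produce values in that range. Since |-2| > 1, arcsin(-2) is undefined. There is no angle whose sine equals -2.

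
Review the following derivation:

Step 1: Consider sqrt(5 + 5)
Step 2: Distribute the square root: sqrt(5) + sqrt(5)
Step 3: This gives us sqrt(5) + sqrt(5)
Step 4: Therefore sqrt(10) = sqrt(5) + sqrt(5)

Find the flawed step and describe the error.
Step 2: Distribute the square root: sqrt(5) + sqrt(5)

Step 2 incorrectly 'distributes' the square root over addition. The square root function does not distribute: sqrt(a + b) ≠ sqrt(a) + sqrt(b). In fact, sqrt(5 + 5) = sqrt(10) ≈ 3.1623, while sqrt(5) + sqrt(5) ≈ 4.4721.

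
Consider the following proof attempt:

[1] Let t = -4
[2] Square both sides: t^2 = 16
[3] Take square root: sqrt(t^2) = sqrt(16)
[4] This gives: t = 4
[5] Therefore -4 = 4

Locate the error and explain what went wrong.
Step 4: This gives: t = 4

Step 4 incorrectly states that sqrt(t^2) = t. The correct identity is sqrt(t^2) = |t|. Since t = -4 < 0, we have sqrt(t^2) = |-4| = 4, not t = -4.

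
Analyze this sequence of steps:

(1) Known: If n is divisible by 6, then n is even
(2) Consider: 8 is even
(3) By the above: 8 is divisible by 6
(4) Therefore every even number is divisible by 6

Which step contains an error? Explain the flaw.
Step 3: By the above: 8 is divisible by 6

Step 3 commits the fallacy of affirming the consequent. The known fact 'divisible by 6 → even' does NOT imply 'even → divisible by 6'. That would be the converse, which is false. For example, 8 is even but 8 ÷ 6 = 1.33, which is not an integer.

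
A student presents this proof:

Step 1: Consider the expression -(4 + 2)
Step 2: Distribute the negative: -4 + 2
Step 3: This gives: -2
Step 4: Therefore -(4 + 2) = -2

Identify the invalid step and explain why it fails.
Step 2: Distribute the negative: -4 + 2

Step 2 incorrectly distributes the negative sign. The correct distribution is -(4 + 2) = -4 - 2 = -6. The negative must be applied to both terms, not just the first. The error treats -(4 + 2) as -4 + 2, which equals -2 instead of -6.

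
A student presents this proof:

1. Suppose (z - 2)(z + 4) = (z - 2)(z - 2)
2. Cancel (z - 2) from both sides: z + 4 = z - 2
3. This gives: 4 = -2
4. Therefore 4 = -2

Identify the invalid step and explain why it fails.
Step 2: Cancel (z - 2) from both sides: z + 4 = z - 2

Step 2 cancels (z - 2) from both sides. This is only valid if (z - 2) ≠ 0, i.e., z ≠ 2. When z = 2, both sides equal zero regardless of the other factors. The correct approach requires considering z = 2 as a separate case.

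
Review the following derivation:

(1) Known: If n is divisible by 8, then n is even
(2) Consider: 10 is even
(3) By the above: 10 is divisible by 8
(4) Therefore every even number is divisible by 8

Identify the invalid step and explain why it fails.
Step 3: By the above: 10 is divisible by 8

Step 3 commits the fallacy of affirming the consequent. The known fact 'divisible by 8 → even' does NOT imply 'even → divisible by 8'. That would be the converse, which is false. For example, 10 is even but 10 ÷ 8 = 1.25, which is not an integer.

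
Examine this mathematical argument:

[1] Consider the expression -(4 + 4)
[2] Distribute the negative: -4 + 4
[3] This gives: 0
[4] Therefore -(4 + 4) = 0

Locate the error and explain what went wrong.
Step 2: Distribute the negative: -4 + 4

Step 2 incorrectly distributes the negative sign. The correct distribution is -(4 + 4) = -4 - 4 = -8. The negative must be applied to both terms, not just the first. The error treats -(4 + 4) as -4 + 4, which equals 0 instead of -8.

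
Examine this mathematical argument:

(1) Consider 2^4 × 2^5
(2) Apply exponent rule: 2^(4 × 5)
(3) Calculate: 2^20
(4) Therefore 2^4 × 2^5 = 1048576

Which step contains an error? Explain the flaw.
Step 2: Apply exponent rule: 2^(4 × 5)

Step 2 incorrectly states that a^b × a^c = a^(b×c). The correct rule is a^b × a^c = a^(b+c). The actual value is 2^4 × 2^5 = 2^9 = 512, not 2^20 = 1048576.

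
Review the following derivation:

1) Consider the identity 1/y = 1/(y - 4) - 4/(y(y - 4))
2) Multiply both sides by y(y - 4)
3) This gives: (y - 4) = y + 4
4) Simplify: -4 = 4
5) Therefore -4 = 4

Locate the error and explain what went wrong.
Step 3: This gives: (y - 4) = y + 4

Step 3 makes a sign error when clearing denominators. Multiplying -4/(y(y - 4)) by y(y - 4) gives -4, not +4. The correct result is (y - 4) = y - 4, which is trivially true, not (y - 4) = y + 4. (Step 1 is a valid identity: 1/(y - 4) - 4/(y(y - 4)) = (y - 4)/(y(y - 4)) = 1/y.)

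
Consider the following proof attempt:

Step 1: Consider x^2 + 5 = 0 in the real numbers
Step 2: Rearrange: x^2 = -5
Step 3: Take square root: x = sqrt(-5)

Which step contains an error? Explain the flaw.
Step 3: Take square root: x = sqrt(-5)

Step 3 takes the square root of -5, which is negative. In the real number system, the square root of a negative number is undefined. The equation x^2 + 5 = 0 has no real solutions. Square roots of negative numbers only exist in the complex numbers.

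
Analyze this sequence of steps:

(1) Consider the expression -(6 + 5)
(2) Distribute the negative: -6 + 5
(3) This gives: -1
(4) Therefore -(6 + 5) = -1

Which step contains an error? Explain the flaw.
Step 2: Distribute the negative: -6 + 5

Step 2 incorrectly distributes the negative sign. The correct distribution is -(6 + 5) = -6 - 5 = -11. The negative must be applied to both terms, not just the first. The error treats -(6 + 5) as -6 + 5, which equals -1 instead of -11.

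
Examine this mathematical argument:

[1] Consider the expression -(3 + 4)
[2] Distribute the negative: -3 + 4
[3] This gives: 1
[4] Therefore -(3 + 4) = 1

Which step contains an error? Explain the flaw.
Step 2: Distribute the negative: -3 + 4

Step 2 incorrectly distributes the negative sign. The correct distribution is -(3 + 4) = -3 - 4 = -7. The negative must be applied to both terms, not just the first. The error treats -(3 + 4) as -3 + 4, which equals 1 instead of -7.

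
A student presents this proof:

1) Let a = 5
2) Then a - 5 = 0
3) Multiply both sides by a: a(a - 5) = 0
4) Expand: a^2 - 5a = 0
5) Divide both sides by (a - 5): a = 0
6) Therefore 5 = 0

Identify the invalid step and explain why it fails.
Step 5: Divide both sides by (a - 5): a = 0

Step 5 divides both sides by (a - 5). However, since a = 5, we have (a - 5) = 0. Division by zero is undefined, making this step invalid.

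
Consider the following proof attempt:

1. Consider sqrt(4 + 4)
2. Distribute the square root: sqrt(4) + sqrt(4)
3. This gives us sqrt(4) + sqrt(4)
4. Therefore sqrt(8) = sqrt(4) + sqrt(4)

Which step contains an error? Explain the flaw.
Step 2: Distribute the square root: sqrt(4) + sqrt(4)

Step 2 incorrectly 'distributes' the square root over addition. The square root function does not distribute: sqrt(a + b) ≠ sqrt(a) + sqrt(b). In fact, sqrt(4 + 4) = sqrt(8) ≈ 2.8284, while sqrt(4) + sqrt(4) ≈ 4.0000.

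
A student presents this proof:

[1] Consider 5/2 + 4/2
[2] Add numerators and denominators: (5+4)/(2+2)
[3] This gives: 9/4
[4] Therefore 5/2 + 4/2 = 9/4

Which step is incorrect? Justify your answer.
Step 2: Add numerators and denominators: (5+4)/(2+2)

Step 2 incorrectly adds fractions by separately adding numerators and denominators. This is wrong. The correct method requires a common denominator: 5/2 + 4/2 = (5×2 + 4×2)/(2×2) = 18/4 = 9/2. The method used gives 9/4, which is different.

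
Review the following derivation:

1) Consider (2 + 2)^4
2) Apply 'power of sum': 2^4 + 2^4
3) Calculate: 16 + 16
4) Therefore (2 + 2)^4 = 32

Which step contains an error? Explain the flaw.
Step 2: Apply 'power of sum': 2^4 + 2^4

Step 2 incorrectly applies a non-existent rule '(a+b)^n = a^n + b^n'. This is false in general. The correct expansion uses the binomial theorem. The actual value is (2 + 2)^4 = 4^4 = 256, not 32.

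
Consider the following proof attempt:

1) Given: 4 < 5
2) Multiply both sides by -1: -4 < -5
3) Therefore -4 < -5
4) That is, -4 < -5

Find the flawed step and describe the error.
Step 2: Multiply both sides by -1: -4 < -5

Step 2 multiplies both sides by -1 but fails to reverse the inequality sign. When multiplying (or dividing) an inequality by a negative number, the direction must be reversed. Since 4 < 5, we should get -4 > -5, i.e., -4 > -5.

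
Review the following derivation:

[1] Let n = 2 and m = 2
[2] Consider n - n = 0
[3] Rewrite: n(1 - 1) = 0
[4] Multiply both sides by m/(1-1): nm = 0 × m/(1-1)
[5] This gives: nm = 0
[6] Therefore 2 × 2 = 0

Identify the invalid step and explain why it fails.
Step 4: Multiply both sides by m/(1-1): nm = 0 × m/(1-1)

Step 4 multiplies both sides by m/(1-1). However, 1-1 = 0, so this is multiplication by m/0, which is undefined. We cannot multiply by an undefined expression.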